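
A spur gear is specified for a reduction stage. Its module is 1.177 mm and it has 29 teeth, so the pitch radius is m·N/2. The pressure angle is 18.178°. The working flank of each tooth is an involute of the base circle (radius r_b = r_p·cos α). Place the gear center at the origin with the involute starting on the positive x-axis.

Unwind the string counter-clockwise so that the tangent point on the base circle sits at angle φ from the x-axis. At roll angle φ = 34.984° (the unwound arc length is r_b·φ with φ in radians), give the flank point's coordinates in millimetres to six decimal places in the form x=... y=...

x=18.961363 y=1.185089

pitch radius r_p = m·N/2 = 1.177·29/2 = 17.066500
base radius r_b = r_p·cos α = 17.066500·cos 18.178° = 16.214744
roll angle φ = 34.984° = 0.61058599 rad
x = r_b·(cos φ + φ·sin φ) = 16.214744·(0.81931219 + 0.61058599·0.57334766) = 18.961363
y = r_b·(sin φ − φ·cos φ) = 16.214744·(0.57334766 − 0.61058599·0.81931219) = 1.185089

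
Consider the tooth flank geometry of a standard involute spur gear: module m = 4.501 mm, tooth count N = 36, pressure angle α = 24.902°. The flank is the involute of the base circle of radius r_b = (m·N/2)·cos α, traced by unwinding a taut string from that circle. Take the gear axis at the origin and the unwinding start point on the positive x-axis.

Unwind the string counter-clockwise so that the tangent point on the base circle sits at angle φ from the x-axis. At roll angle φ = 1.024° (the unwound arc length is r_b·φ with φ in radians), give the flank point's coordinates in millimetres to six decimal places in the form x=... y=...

x=73.497436 y=0.000140

pitch radius r_p = m·N/2 = 4.501·36/2 = 81.018000
base radius r_b = r_p·cos α = 81.018000·cos 24.902° = 73.485701
roll angle φ = 1.024° = 0.01787217 rad
x = r_b·(cos φ + φ·sin φ) = 73.485701·(0.99984030 + 0.01787217·0.01787122) = 73.497436
y = r_b·(sin φ − φ·cos φ) = 73.485701·(0.01787122 − 0.01787217·0.99984030) = 0.000140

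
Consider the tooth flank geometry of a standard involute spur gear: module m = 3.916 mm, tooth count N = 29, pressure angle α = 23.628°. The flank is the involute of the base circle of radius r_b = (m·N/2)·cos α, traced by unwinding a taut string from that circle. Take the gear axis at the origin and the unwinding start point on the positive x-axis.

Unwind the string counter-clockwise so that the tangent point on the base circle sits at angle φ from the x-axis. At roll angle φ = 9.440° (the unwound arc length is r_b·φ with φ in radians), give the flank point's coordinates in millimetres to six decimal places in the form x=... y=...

pitch radius r_p = m·N/2 = 3.916·29/2 = 56.782000
base radius r_b = r_p·cos α = 56.782000·cos 23.628° = 52.021793
roll angle φ = 9.440° = 0.16475908 rad
x = r_b·(cos φ + φ·sin φ) = 52.021793·(0.98645790 + 0.16475908·0.16401468) = 52.723089
y = r_b·(sin φ − φ·cos φ) = 52.021793·(0.16401468 − 0.16475908·0.98645790) = 0.077345

x=52.723089 y=0.077345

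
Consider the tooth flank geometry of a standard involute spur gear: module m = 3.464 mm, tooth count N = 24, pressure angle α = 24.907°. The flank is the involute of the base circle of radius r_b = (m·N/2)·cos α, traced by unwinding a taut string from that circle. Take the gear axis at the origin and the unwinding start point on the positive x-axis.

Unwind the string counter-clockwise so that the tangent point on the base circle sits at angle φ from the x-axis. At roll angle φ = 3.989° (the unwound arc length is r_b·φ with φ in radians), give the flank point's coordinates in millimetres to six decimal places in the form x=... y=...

pitch radius r_p = m·N/2 = 3.464·24/2 = 41.568000
base radius r_b = r_p·cos α = 41.568000·cos 24.907° = 37.701867
roll angle φ = 3.989° = 0.06962118 rad
x = r_b·(cos φ + φ·sin φ) = 37.701867·(0.99757742 + 0.06962118·0.06956495) = 37.793129
y = r_b·(sin φ − φ·cos φ) = 37.701867·(0.06956495 − 0.06962118·0.99757742) = 0.004239

x=37.793129 y=0.004239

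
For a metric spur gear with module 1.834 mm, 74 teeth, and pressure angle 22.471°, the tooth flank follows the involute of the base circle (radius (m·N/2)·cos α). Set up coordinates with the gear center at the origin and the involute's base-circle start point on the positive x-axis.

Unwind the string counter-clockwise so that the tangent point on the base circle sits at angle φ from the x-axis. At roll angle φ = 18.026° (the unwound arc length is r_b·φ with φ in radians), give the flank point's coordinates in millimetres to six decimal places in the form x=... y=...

pitch radius r_p = m·N/2 = 1.834·74/2 = 67.858000
base radius r_b = r_p·cos α = 67.858000·cos 22.471° = 62.705753
roll angle φ = 18.026° = 0.31461305 rad
x = r_b·(cos φ + φ·sin φ) = 62.705753·(0.95091619 + 0.31461305·0.30944854) = 65.732731
y = r_b·(sin φ − φ·cos φ) = 62.705753·(0.30944854 − 0.31461305·0.95091619) = 0.644483

x=65.732731 y=0.644483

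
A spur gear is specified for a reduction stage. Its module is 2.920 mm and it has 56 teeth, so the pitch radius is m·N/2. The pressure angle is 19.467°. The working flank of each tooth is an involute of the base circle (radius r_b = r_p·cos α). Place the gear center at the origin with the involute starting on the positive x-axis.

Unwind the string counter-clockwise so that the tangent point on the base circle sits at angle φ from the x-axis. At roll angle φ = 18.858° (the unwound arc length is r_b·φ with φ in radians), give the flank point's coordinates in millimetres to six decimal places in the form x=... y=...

pitch radius r_p = m·N/2 = 2.920·56/2 = 81.760000
base radius r_b = r_p·cos α = 81.760000·cos 19.467° = 77.086075
roll angle φ = 18.858° = 0.32913419 rad
x = r_b·(cos φ + φ·sin φ) = 77.086075·(0.94632255 + 0.32913419·0.32322381) = 81.149016
y = r_b·(sin φ − φ·cos φ) = 77.086075·(0.32322381 − 0.32913419·0.94632255) = 0.906279

x=81.149016 y=0.906279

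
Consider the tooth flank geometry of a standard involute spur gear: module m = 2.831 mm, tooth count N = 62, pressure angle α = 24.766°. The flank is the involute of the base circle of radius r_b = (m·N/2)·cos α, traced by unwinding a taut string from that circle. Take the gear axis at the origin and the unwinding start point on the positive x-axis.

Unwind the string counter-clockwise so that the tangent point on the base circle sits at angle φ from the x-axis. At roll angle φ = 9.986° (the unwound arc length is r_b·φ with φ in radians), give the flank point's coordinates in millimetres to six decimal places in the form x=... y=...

x=80.890455 y=0.140206

pitch radius r_p = m·N/2 = 2.831·62/2 = 87.761000
base radius r_b = r_p·cos α = 87.761000·cos 24.766° = 79.689290
roll angle φ = 9.986° = 0.17428858 rad
x = r_b·(cos φ + φ·sin φ) = 79.689290·(0.98485015 + 0.17428858·0.17340754) = 80.890455
y = r_b·(sin φ − φ·cos φ) = 79.689290·(0.17340754 − 0.17428858·0.98485015) = 0.140206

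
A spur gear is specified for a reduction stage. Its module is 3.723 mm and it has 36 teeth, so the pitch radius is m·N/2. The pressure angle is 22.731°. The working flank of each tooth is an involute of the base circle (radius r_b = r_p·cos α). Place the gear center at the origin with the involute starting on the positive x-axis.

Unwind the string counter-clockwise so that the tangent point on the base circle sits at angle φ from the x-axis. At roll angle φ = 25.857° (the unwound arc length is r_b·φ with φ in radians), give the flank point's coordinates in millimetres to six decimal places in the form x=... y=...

x=67.786190 y=1.855350

pitch radius r_p = m·N/2 = 3.723·36/2 = 67.014000
base radius r_b = r_p·cos α = 67.014000·cos 22.731° = 61.808966
roll angle φ = 25.857° = 0.45128978 rad
x = r_b·(cos φ + φ·sin φ) = 61.808966·(0.89988534 + 0.45128978·0.43612655) = 67.786190
y = r_b·(sin φ − φ·cos φ) = 61.808966·(0.43612655 − 0.45128978·0.89988534) = 1.855350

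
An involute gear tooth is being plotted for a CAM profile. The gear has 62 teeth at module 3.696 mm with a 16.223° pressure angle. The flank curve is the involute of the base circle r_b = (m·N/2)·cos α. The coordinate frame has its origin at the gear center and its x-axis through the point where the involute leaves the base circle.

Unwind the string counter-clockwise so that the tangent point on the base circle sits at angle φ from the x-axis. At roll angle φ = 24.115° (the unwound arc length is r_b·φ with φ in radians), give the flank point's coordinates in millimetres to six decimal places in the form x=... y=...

pitch radius r_p = m·N/2 = 3.696·62/2 = 114.576000
base radius r_b = r_p·cos α = 114.576000·cos 16.223° = 110.013769
roll angle φ = 24.115° = 0.42088615 rad
x = r_b·(cos φ + φ·sin φ) = 110.013769·(0.91272725 + 0.42088615·0.40856943) = 119.330665
y = r_b·(sin φ − φ·cos φ) = 110.013769·(0.40856943 − 0.42088615·0.91272725) = 2.686005

x=119.330665 y=2.686005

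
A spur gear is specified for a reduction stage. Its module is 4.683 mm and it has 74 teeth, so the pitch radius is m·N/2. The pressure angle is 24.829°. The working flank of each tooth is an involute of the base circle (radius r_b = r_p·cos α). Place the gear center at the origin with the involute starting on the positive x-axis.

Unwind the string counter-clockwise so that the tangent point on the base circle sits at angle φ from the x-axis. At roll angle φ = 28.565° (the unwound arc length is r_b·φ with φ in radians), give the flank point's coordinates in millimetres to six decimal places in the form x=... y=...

x=175.600228 y=6.335544

pitch radius r_p = m·N/2 = 4.683·74/2 = 173.271000
base radius r_b = r_p·cos α = 173.271000·cos 24.829° = 157.254705
roll angle φ = 28.565° = 0.49855330 rad
x = r_b·(cos φ + φ·sin φ) = 157.254705·(0.87827523 + 0.49855330·0.47815544) = 175.600228
y = r_b·(sin φ − φ·cos φ) = 157.254705·(0.47815544 − 0.49855330·0.87827523) = 6.335544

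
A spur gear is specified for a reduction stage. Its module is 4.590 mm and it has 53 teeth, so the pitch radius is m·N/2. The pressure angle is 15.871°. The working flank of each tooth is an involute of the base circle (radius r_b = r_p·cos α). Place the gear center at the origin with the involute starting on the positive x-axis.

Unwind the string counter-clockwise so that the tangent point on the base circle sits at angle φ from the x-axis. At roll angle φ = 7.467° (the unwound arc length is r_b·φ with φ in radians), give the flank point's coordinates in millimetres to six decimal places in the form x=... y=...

pitch radius r_p = m·N/2 = 4.590·53/2 = 121.635000
base radius r_b = r_p·cos α = 121.635000·cos 15.871° = 116.998256
roll angle φ = 7.467° = 0.13032374 rad
x = r_b·(cos φ + φ·sin φ) = 116.998256·(0.99151987 + 0.13032374·0.12995514) = 117.987606
y = r_b·(sin φ − φ·cos φ) = 116.998256·(0.12995514 − 0.13032374·0.99151987) = 0.086177

x=117.987606 y=0.086177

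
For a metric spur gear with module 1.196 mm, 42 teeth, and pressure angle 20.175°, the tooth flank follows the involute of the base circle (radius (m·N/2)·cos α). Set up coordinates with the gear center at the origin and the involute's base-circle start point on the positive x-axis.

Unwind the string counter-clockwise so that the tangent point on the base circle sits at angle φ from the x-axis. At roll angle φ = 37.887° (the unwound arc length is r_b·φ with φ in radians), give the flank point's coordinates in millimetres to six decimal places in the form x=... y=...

x=28.179233 y=2.174316

pitch radius r_p = m·N/2 = 1.196·42/2 = 25.116000
base radius r_b = r_p·cos α = 25.116000·cos 20.175° = 23.574973
roll angle φ = 37.887° = 0.66125289 rad
x = r_b·(cos φ + φ·sin φ) = 23.574973·(0.78922344 + 0.66125289·0.61410615) = 28.179233
y = r_b·(sin φ − φ·cos φ) = 23.574973·(0.61410615 − 0.66125289·0.78922344) = 2.174316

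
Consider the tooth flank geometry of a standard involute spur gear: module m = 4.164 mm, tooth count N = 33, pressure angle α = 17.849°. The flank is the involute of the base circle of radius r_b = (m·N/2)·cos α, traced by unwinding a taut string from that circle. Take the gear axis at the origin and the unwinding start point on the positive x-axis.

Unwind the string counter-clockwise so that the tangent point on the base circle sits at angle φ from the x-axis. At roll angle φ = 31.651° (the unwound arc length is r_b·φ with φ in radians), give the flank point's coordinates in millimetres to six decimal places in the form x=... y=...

pitch radius r_p = m·N/2 = 4.164·33/2 = 68.706000
base radius r_b = r_p·cos α = 68.706000·cos 17.849° = 65.399016
roll angle φ = 31.651° = 0.55241416 rad
x = r_b·(cos φ + φ·sin φ) = 65.399016·(0.85126019 + 0.55241416·0.52474384) = 74.629179
y = r_b·(sin φ − φ·cos φ) = 65.399016·(0.52474384 − 0.55241416·0.85126019) = 3.563962

x=74.629179 y=3.563962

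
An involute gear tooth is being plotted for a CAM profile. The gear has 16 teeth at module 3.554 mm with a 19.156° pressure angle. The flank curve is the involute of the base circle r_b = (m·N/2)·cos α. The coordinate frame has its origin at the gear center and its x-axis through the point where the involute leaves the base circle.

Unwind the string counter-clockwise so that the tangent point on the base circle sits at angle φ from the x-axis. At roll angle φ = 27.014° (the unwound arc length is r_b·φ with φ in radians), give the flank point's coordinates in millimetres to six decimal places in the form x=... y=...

x=29.679004 y=0.917616

pitch radius r_p = m·N/2 = 3.554·16/2 = 28.432000
base radius r_b = r_p·cos α = 28.432000·cos 19.156° = 26.857682
roll angle φ = 27.014° = 0.47148324 rad
x = r_b·(cos φ + φ·sin φ) = 26.857682·(0.89089557 + 0.47148324·0.45420820) = 29.679004
y = r_b·(sin φ − φ·cos φ) = 26.857682·(0.45420820 − 0.47148324·0.89089557) = 0.917616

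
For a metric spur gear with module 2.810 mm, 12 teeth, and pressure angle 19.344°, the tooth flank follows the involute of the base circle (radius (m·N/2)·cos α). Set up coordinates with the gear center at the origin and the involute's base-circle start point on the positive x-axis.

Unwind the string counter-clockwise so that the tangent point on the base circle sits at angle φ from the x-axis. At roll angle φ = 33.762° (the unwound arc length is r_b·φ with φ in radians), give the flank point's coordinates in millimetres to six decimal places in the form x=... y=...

x=18.434901 y=1.047758

pitch radius r_p = m·N/2 = 2.810·12/2 = 16.860000
base radius r_b = r_p·cos α = 16.860000·cos 19.344° = 15.908200
roll angle φ = 33.762° = 0.58925806 rad
x = r_b·(cos φ + φ·sin φ) = 15.908200·(0.83135324 + 0.58925806·0.55574436) = 18.434901
y = r_b·(sin φ − φ·cos φ) = 15.908200·(0.55574436 − 0.58925806·0.83135324) = 1.047758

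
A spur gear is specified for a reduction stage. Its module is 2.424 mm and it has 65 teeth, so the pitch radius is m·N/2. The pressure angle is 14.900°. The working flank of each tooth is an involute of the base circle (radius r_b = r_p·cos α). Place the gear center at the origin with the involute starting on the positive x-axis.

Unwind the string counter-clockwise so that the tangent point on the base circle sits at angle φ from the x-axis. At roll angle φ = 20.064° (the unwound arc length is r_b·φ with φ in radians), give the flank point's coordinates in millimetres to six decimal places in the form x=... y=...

x=80.656880 y=1.076442

pitch radius r_p = m·N/2 = 2.424·65/2 = 78.780000
base radius r_b = r_p·cos α = 78.780000·cos 14.900° = 76.131108
roll angle φ = 20.064° = 0.35018286 rad
x = r_b·(cos φ + φ·sin φ) = 76.131108·(0.93930999 + 0.35018286·0.34306958) = 80.656880
y = r_b·(sin φ − φ·cos φ) = 76.131108·(0.34306958 − 0.35018286·0.93930999) = 1.076442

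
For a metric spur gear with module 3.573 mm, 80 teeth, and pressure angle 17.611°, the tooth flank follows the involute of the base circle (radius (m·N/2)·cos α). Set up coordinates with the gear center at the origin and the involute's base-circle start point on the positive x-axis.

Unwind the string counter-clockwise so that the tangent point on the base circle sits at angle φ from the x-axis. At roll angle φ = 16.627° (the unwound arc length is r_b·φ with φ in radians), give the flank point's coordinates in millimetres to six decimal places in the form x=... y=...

x=141.837380 y=1.100366

pitch radius r_p = m·N/2 = 3.573·80/2 = 142.920000
base radius r_b = r_p·cos α = 142.920000·cos 17.611° = 136.221711
roll angle φ = 16.627° = 0.29019589 rad
x = r_b·(cos φ + φ·sin φ) = 136.221711·(0.95818784 + 0.29019589·0.28613993) = 141.837380
y = r_b·(sin φ − φ·cos φ) = 136.221711·(0.28613993 − 0.29019589·0.95818784) = 1.100366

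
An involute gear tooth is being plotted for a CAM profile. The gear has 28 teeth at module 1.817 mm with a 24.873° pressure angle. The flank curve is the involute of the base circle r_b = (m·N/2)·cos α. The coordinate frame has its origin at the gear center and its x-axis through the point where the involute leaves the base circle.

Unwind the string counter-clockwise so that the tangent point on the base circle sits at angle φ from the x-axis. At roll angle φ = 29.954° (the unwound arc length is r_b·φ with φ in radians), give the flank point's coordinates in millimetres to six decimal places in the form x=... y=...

x=26.020028 y=1.069461

pitch radius r_p = m·N/2 = 1.817·28/2 = 25.438000
base radius r_b = r_p·cos α = 25.438000·cos 24.873° = 23.078430
roll angle φ = 29.954° = 0.52279592 rad
x = r_b·(cos φ + φ·sin φ) = 23.078430·(0.86642655 + 0.52279592·0.49930455) = 26.020028
y = r_b·(sin φ − φ·cos φ) = 23.078430·(0.49930455 − 0.52279592·0.86642655) = 1.069461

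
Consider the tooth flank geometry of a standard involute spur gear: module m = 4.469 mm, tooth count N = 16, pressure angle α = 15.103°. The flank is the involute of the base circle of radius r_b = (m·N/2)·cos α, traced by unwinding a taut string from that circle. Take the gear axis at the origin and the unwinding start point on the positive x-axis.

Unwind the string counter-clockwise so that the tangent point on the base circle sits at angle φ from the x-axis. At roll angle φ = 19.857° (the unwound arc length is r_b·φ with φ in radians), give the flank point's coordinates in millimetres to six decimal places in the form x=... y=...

x=36.528196 y=0.473217

pitch radius r_p = m·N/2 = 4.469·16/2 = 35.752000
base radius r_b = r_p·cos α = 35.752000·cos 15.103° = 34.517090
roll angle φ = 19.857° = 0.34657003 rad
x = r_b·(cos φ + φ·sin φ) = 34.517090·(0.94054331 + 0.34657003·0.33967378) = 36.528196
y = r_b·(sin φ − φ·cos φ) = 34.517090·(0.33967378 − 0.34657003·0.94054331) = 0.473217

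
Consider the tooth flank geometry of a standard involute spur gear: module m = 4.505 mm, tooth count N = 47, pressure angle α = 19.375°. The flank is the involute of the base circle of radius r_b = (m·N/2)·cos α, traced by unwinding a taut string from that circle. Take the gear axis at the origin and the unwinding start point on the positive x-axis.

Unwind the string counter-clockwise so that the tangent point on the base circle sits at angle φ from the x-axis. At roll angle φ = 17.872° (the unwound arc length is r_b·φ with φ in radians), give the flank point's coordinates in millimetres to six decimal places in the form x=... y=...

x=104.613052 y=1.000558

pitch radius r_p = m·N/2 = 4.505·47/2 = 105.867500
base radius r_b = r_p·cos α = 105.867500·cos 19.375° = 99.871959
roll angle φ = 17.872° = 0.31192524 rad
x = r_b·(cos φ + φ·sin φ) = 99.871959·(0.95174449 + 0.31192524·0.30689154) = 104.613052
y = r_b·(sin φ − φ·cos φ) = 99.871959·(0.30689154 − 0.31192524·0.95174449) = 1.000558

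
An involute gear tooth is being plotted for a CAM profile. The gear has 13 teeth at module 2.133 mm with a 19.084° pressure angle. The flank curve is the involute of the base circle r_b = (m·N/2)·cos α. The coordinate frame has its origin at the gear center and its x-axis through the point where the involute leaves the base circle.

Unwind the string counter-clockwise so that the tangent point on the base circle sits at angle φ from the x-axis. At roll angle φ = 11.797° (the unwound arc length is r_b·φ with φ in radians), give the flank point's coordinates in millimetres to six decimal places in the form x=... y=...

x=13.377304 y=0.037961

pitch radius r_p = m·N/2 = 2.133·13/2 = 13.864500
base radius r_b = r_p·cos α = 13.864500·cos 19.084° = 13.102511
roll angle φ = 11.797° = 0.20589649 rad
x = r_b·(cos φ + φ·sin φ) = 13.102511·(0.97887809 + 0.20589649·0.20444480) = 13.377304
y = r_b·(sin φ − φ·cos φ) = 13.102511·(0.20444480 − 0.20589649·0.97887809) = 0.037961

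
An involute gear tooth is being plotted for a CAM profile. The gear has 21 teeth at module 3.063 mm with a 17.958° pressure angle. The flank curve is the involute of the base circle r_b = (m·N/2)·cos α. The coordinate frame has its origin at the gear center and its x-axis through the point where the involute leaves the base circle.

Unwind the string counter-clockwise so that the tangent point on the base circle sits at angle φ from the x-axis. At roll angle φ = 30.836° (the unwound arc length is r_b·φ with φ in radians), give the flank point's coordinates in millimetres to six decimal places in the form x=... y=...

pitch radius r_p = m·N/2 = 3.063·21/2 = 32.161500
base radius r_b = r_p·cos α = 32.161500·cos 17.958° = 30.594681
roll angle φ = 30.836° = 0.53818973 rad
x = r_b·(cos φ + φ·sin φ) = 30.594681·(0.85863800 + 0.53818973·0.51258246) = 34.709807
y = r_b·(sin φ − φ·cos φ) = 30.594681·(0.51258246 − 0.53818973·0.85863800) = 1.544184

x=34.709807 y=1.544184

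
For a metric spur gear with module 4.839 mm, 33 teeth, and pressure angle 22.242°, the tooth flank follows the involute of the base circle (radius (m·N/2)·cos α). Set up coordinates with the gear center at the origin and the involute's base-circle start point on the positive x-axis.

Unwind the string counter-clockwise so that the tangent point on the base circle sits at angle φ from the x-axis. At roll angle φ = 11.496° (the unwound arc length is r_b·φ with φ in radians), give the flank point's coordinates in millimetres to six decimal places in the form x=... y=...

pitch radius r_p = m·N/2 = 4.839·33/2 = 79.843500
base radius r_b = r_p·cos α = 79.843500·cos 22.242° = 73.902614
roll angle φ = 11.496° = 0.20064305 rad
x = r_b·(cos φ + φ·sin φ) = 73.902614·(0.97993862 + 0.20064305·0.19929952) = 75.375248
y = r_b·(sin φ − φ·cos φ) = 73.902614·(0.19929952 − 0.20064305·0.97993862) = 0.198181

x=75.375248 y=0.198181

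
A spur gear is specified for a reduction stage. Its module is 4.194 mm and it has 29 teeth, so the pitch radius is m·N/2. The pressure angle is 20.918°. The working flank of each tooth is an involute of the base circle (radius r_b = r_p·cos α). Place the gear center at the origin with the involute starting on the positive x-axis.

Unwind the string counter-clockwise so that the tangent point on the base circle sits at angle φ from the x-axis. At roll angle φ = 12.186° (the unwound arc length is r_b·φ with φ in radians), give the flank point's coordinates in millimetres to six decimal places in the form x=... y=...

x=58.075259 y=0.181349

pitch radius r_p = m·N/2 = 4.194·29/2 = 60.813000
base radius r_b = r_p·cos α = 60.813000·cos 20.918° = 56.804958
roll angle φ = 12.186° = 0.21268582 rad
x = r_b·(cos φ + φ·sin φ) = 56.804958·(0.97746750 + 0.21268582·0.21108596) = 58.075259
y = r_b·(sin φ − φ·cos φ) = 56.804958·(0.21108596 − 0.21268582·0.97746750) = 0.181349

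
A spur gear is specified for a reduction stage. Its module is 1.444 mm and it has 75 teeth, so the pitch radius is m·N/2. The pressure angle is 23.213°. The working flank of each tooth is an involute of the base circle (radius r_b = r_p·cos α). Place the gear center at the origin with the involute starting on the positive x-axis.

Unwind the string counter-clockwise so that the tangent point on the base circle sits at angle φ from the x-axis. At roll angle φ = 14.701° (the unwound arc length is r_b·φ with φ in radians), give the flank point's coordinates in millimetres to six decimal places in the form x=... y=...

pitch radius r_p = m·N/2 = 1.444·75/2 = 54.150000
base radius r_b = r_p·cos α = 54.150000·cos 23.213° = 49.766337
roll angle φ = 14.701° = 0.25658085 rad
x = r_b·(cos φ + φ·sin φ) = 49.766337·(0.96726332 + 0.25658085·0.25377483) = 51.377626
y = r_b·(sin φ − φ·cos φ) = 49.766337·(0.25377483 − 0.25658085·0.96726332) = 0.278372

x=51.377626 y=0.278372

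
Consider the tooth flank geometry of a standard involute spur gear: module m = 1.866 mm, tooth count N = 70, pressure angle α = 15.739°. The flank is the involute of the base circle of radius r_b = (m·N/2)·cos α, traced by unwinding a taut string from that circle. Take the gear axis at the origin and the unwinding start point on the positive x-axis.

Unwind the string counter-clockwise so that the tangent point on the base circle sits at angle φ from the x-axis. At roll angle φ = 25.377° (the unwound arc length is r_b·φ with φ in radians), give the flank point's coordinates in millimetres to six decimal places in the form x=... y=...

pitch radius r_p = m·N/2 = 1.866·70/2 = 65.310000
base radius r_b = r_p·cos α = 65.310000·cos 15.739° = 62.861354
roll angle φ = 25.377° = 0.44291220 rad
x = r_b·(cos φ + φ·sin φ) = 62.861354·(0.90350741 + 0.44291220·0.42857248) = 68.728040
y = r_b·(sin φ − φ·cos φ) = 62.861354·(0.42857248 − 0.44291220·0.90350741) = 1.785138

x=68.728040 y=1.785138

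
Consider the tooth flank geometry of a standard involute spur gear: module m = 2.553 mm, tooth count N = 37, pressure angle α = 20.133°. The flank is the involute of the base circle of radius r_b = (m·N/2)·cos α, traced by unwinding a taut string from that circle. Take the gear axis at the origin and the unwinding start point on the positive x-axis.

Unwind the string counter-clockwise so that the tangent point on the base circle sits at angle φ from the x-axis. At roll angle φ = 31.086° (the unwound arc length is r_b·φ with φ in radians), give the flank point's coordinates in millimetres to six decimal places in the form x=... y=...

pitch radius r_p = m·N/2 = 2.553·37/2 = 47.230500
base radius r_b = r_p·cos α = 47.230500·cos 20.133° = 44.344535
roll angle φ = 31.086° = 0.54255305 rad
x = r_b·(cos φ + φ·sin φ) = 44.344535·(0.85639327 + 0.54255305·0.51632409) = 50.398739
y = r_b·(sin φ − φ·cos φ) = 44.344535·(0.51632409 − 0.54255305·0.85639327) = 2.291961

x=50.398739 y=2.291961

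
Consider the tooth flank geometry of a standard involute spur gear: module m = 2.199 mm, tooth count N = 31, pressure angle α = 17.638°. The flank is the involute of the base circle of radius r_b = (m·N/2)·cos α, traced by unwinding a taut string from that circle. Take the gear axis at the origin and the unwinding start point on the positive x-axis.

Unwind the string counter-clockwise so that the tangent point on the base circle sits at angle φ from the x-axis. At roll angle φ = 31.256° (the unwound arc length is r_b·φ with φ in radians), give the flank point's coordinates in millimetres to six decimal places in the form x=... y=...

x=36.961726 y=1.705990

pitch radius r_p = m·N/2 = 2.199·31/2 = 34.084500
base radius r_b = r_p·cos α = 34.084500·cos 17.638° = 32.482185
roll angle φ = 31.256° = 0.54552011 rad
x = r_b·(cos φ + φ·sin φ) = 32.482185·(0.85485754 + 0.54552011·0.51886278) = 36.961726
y = r_b·(sin φ − φ·cos φ) = 32.482185·(0.51886278 − 0.54552011·0.85485754) = 1.705990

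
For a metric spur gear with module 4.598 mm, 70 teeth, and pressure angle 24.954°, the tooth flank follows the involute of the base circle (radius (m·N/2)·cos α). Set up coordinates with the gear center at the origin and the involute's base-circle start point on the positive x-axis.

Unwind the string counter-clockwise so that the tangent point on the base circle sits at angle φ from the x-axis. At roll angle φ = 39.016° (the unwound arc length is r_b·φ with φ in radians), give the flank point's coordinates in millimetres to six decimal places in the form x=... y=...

x=175.913615 y=14.656848

pitch radius r_p = m·N/2 = 4.598·70/2 = 160.930000
base radius r_b = r_p·cos α = 160.930000·cos 24.954° = 145.906669
roll angle φ = 39.016° = 0.68095766 rad
x = r_b·(cos φ + φ·sin φ) = 145.906669·(0.77697019 + 0.68095766·0.62953739) = 175.913615
y = r_b·(sin φ − φ·cos φ) = 145.906669·(0.62953739 − 0.68095766·0.77697019) = 14.656848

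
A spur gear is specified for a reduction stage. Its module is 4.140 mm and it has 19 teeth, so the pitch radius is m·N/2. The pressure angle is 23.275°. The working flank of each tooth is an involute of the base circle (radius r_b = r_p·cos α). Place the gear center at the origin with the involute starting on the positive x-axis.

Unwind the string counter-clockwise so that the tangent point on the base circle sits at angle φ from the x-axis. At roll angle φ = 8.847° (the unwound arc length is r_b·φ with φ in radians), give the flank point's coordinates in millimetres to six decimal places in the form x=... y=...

x=36.557418 y=0.044231

pitch radius r_p = m·N/2 = 4.140·19/2 = 39.330000
base radius r_b = r_p·cos α = 39.330000·cos 23.275° = 36.129281
roll angle φ = 8.847° = 0.15440928 rad
x = r_b·(cos φ + φ·sin φ) = 36.129281·(0.98810255 + 0.15440928·0.15379643) = 36.557418
y = r_b·(sin φ − φ·cos φ) = 36.129281·(0.15379643 − 0.15440928·0.98810255) = 0.044231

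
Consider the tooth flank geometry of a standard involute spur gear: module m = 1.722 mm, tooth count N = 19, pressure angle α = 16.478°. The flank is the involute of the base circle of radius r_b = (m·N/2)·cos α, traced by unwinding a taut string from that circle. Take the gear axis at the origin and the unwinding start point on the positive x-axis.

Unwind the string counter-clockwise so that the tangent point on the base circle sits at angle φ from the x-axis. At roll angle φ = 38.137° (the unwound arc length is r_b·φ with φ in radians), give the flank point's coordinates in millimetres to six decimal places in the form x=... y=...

pitch radius r_p = m·N/2 = 1.722·19/2 = 16.359000
base radius r_b = r_p·cos α = 16.359000·cos 16.478° = 15.687115
roll angle φ = 38.137° = 0.66561622 rad
x = r_b·(cos φ + φ·sin φ) = 15.687115·(0.78653639 + 0.66561622·0.61754393) = 18.786632
y = r_b·(sin φ − φ·cos φ) = 15.687115·(0.61754393 − 0.66561622·0.78653639) = 1.474786

x=18.786632 y=1.474786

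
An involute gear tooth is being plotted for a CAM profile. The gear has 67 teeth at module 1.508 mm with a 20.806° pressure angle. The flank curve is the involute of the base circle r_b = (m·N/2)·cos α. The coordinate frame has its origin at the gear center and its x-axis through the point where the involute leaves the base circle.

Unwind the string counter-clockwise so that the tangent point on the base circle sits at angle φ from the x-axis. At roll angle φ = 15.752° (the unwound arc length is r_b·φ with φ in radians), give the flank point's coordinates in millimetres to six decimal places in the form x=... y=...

pitch radius r_p = m·N/2 = 1.508·67/2 = 50.518000
base radius r_b = r_p·cos α = 50.518000·cos 20.806° = 47.223645
roll angle φ = 15.752° = 0.27492426 rad
x = r_b·(cos φ + φ·sin φ) = 47.223645·(0.96244576 + 0.27492426·0.27147405) = 48.974724
y = r_b·(sin φ − φ·cos φ) = 47.223645·(0.27147405 − 0.27492426·0.96244576) = 0.324632

x=48.974724 y=0.324632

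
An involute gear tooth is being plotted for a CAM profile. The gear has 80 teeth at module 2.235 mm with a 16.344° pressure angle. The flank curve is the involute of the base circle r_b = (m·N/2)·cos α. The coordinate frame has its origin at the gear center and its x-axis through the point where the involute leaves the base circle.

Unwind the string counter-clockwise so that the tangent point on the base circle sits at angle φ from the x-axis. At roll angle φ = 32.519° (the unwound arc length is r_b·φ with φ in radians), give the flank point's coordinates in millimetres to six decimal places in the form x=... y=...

x=98.511584 y=5.061632

pitch radius r_p = m·N/2 = 2.235·80/2 = 89.400000
base radius r_b = r_p·cos α = 89.400000·cos 16.344° = 85.787299
roll angle φ = 32.519° = 0.56756362 rad
x = r_b·(cos φ + φ·sin φ) = 85.787299·(0.84321322 + 0.56756362·0.53757926) = 98.511584
y = r_b·(sin φ − φ·cos φ) = 85.787299·(0.53757926 − 0.56756362·0.84321322) = 5.061632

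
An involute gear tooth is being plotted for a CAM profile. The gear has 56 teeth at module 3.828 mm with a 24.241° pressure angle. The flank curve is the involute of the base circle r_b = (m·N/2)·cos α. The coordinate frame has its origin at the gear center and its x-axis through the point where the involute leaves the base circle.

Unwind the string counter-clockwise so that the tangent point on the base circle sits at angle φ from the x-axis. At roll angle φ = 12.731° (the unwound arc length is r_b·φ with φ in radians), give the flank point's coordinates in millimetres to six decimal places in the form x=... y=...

x=100.116156 y=0.355627

pitch radius r_p = m·N/2 = 3.828·56/2 = 107.184000
base radius r_b = r_p·cos α = 107.184000·cos 24.241° = 97.733217
roll angle φ = 12.731° = 0.22219787 rad
x = r_b·(cos φ + φ·sin φ) = 97.733217·(0.97541545 + 0.22219787·0.22037399) = 100.116156
y = r_b·(sin φ − φ·cos φ) = 97.733217·(0.22037399 − 0.22219787·0.97541545) = 0.355627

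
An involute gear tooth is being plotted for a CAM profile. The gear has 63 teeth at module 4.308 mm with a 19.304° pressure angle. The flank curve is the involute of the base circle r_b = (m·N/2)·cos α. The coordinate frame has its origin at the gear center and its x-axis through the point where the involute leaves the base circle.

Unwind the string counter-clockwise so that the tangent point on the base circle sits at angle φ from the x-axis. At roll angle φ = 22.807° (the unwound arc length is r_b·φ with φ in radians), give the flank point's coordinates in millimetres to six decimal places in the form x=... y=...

pitch radius r_p = m·N/2 = 4.308·63/2 = 135.702000
base radius r_b = r_p·cos α = 135.702000·cos 19.304° = 128.072545
roll angle φ = 22.807° = 0.39805724 rad
x = r_b·(cos φ + φ·sin φ) = 128.072545·(0.92181580 + 0.39805724·0.38762821) = 137.820661
y = r_b·(sin φ − φ·cos φ) = 128.072545·(0.38762821 − 0.39805724·0.92181580) = 2.650174

x=137.820661 y=2.650174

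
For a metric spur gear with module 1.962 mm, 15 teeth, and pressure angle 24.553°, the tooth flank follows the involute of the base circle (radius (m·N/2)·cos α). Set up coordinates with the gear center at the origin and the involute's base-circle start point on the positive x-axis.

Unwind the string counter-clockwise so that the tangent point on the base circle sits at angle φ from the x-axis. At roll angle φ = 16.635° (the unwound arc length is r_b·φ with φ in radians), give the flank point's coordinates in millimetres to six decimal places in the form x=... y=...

pitch radius r_p = m·N/2 = 1.962·15/2 = 14.715000
base radius r_b = r_p·cos α = 14.715000·cos 24.553° = 13.384430
roll angle φ = 16.635° = 0.29033552 rad
x = r_b·(cos φ + φ·sin φ) = 13.384430·(0.95814788 + 0.29033552·0.28627372) = 13.936716
y = r_b·(sin φ − φ·cos φ) = 13.384430·(0.28627372 − 0.29033552·0.95814788) = 0.108271

x=13.936716 y=0.108271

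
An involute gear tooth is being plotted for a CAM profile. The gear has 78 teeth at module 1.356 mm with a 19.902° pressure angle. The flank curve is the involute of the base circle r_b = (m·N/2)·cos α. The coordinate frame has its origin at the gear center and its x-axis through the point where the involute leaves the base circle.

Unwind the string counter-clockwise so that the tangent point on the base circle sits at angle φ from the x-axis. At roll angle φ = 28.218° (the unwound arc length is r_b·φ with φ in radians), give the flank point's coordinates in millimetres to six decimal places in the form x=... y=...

pitch radius r_p = m·N/2 = 1.356·78/2 = 52.884000
base radius r_b = r_p·cos α = 52.884000·cos 19.902° = 49.725569
roll angle φ = 28.218° = 0.49249701 rad
x = r_b·(cos φ + φ·sin φ) = 49.725569·(0.88115495 + 0.49249701·0.47282761) = 55.395335
y = r_b·(sin φ − φ·cos φ) = 49.725569·(0.47282761 − 0.49249701·0.88115495) = 1.932407

x=55.395335 y=1.932407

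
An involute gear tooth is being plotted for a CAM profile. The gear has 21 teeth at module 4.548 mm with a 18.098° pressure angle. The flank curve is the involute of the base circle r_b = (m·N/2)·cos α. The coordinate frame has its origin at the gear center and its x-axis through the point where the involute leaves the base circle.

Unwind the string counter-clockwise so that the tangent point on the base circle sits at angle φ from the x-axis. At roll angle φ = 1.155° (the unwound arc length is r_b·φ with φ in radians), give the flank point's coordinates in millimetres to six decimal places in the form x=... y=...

pitch radius r_p = m·N/2 = 4.548·21/2 = 47.754000
base radius r_b = r_p·cos α = 47.754000·cos 18.098° = 45.391446
roll angle φ = 1.155° = 0.02015855 rad
x = r_b·(cos φ + φ·sin φ) = 45.391446·(0.99979682 + 0.02015855·0.02015719) = 45.400668
y = r_b·(sin φ − φ·cos φ) = 45.391446·(0.02015719 − 0.02015855·0.99979682) = 0.000124

x=45.400668 y=0.000124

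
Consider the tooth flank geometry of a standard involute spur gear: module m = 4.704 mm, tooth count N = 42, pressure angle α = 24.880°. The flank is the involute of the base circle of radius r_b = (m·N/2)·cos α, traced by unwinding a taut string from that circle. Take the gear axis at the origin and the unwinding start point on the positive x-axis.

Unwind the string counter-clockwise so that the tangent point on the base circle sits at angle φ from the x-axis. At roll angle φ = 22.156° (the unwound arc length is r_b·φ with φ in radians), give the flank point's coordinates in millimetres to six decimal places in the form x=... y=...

x=96.067820 y=1.701618

pitch radius r_p = m·N/2 = 4.704·42/2 = 98.784000
base radius r_b = r_p·cos α = 98.784000·cos 24.880° = 89.615949
roll angle φ = 22.156° = 0.38669515 rad
x = r_b·(cos φ + φ·sin φ) = 89.615949·(0.92616047 + 0.38669515·0.37712966) = 96.067820
y = r_b·(sin φ − φ·cos φ) = 89.615949·(0.37712966 − 0.38669515·0.92616047) = 1.701618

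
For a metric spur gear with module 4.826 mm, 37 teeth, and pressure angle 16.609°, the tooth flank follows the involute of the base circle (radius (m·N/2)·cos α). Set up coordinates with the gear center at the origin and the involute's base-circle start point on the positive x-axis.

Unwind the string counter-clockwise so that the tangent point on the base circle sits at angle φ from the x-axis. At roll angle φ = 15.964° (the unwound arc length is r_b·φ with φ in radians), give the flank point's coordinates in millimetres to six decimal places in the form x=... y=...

pitch radius r_p = m·N/2 = 4.826·37/2 = 89.281000
base radius r_b = r_p·cos α = 89.281000·cos 16.609° = 85.555990
roll angle φ = 15.964° = 0.27862436 rad
x = r_b·(cos φ + φ·sin φ) = 85.555990·(0.96143469 + 0.27862436·0.27503332) = 88.812737
y = r_b·(sin φ − φ·cos φ) = 85.555990·(0.27503332 − 0.27862436·0.96143469) = 0.612084

x=88.812737 y=0.612084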